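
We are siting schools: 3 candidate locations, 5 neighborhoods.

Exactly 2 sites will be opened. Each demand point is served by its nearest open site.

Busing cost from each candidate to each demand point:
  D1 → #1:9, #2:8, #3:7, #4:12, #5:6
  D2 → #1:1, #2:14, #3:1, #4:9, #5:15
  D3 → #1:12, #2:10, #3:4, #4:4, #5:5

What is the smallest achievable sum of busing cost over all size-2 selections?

Open {D2, D3}.
  #1→D2 1, #2→D3 10, #3→D2 1, #4→D3 4, #5→D3 5  ⇒ total 21.
Compare {D1, D2}: total 25.
Compare {D1, D3}: total 30.

21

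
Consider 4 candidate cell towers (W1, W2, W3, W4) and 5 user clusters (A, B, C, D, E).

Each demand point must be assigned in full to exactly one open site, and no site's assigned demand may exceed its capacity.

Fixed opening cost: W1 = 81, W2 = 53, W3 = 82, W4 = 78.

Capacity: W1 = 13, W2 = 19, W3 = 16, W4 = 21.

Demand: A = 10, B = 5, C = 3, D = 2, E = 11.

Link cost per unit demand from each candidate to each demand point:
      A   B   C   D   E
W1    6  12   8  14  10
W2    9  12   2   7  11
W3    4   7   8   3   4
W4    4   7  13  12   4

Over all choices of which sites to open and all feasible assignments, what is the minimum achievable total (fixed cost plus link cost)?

295

Open {W2, W4}; cheapest assignment that respects the capacities:
  W2 (cap 19, load 10): B, C, D — cost 5×12 + 3×2 + 2×7 = 80
  W4 (cap 21, load 21): A, E — cost 10×4 + 11×4 = 84
  Shipping 164, fixed 131 → total 295.
  Any other capacity-feasible assignment to {W2, W4} ships for at least 164.
Compare {W3, W4}: its best feasible assignment gives total 309.
Compare {W2, W3}: its best feasible assignment gives total 324.
Every other set of open sites that can feasibly serve all demand totals ≥ 309 even under its best assignment. Minimum: 295.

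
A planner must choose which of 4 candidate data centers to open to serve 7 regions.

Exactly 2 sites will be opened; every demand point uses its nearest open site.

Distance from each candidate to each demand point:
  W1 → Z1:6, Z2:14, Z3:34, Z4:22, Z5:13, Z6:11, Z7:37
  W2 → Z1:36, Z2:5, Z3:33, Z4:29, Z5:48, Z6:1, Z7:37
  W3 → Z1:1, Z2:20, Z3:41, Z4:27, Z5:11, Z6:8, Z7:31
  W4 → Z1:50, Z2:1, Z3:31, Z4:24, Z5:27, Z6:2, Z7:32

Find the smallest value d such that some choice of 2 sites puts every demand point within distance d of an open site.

Open {W3, W4}.
  Farthest demand point is Z3 at distance 31 (to W4); all others are ≤ 31.
With {W1, W4} the worst case is 32.
With {W2, W3} the worst case is 33.
No size-2 selection achieves below 31.

31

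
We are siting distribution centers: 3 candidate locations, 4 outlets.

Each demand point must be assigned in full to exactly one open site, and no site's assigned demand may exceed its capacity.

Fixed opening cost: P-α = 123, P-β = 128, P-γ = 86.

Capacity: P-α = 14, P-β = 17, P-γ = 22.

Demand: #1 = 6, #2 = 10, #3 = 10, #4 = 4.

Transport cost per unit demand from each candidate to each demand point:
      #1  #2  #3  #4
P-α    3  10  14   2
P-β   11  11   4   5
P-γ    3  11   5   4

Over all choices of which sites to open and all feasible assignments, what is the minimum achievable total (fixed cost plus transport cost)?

385

Open {P-α, P-γ}; cheapest assignment that respects the capacities:
  P-α (cap 14, load 14): #2, #4 — cost 10×10 + 4×2 = 108
  P-γ (cap 22, load 16): #1, #3 — cost 6×3 + 10×5 = 68
  Shipping 176, fixed 209 → total 385.
  Any other capacity-feasible assignment to {P-α, P-γ} ships for at least 176.
Compare {P-β, P-γ}: its best feasible assignment gives total 398.
Compare {P-α, P-β}: its best feasible assignment gives total 465.
Every other set of open sites that can feasibly serve all demand totals ≥ 398 even under its best assignment. Minimum: 385.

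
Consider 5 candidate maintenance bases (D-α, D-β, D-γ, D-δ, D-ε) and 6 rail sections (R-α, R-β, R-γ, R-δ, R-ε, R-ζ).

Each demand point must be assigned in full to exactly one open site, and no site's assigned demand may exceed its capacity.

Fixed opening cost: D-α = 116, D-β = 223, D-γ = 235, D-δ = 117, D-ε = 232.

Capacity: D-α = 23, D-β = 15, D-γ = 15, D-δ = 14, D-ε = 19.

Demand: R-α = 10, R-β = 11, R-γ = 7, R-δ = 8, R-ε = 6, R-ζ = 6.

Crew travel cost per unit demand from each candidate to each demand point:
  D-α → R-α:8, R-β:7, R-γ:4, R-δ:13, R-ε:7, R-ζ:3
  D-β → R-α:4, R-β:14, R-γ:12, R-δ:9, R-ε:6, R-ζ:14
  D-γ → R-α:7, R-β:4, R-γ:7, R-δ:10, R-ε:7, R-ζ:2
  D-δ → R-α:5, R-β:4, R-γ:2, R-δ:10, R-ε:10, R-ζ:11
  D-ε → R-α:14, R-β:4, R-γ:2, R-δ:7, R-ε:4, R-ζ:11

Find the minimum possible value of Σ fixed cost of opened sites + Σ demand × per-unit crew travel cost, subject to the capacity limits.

Open {D-α, D-δ, D-ε}; cheapest assignment that respects the capacities:
  D-α (cap 23, load 19): R-γ, R-ε, R-ζ — cost 7×4 + 6×7 + 6×3 = 88
  D-δ (cap 14, load 10): R-α — cost 10×5 = 50
  D-ε (cap 19, load 19): R-β, R-δ — cost 11×4 + 8×7 = 100
  Shipping 238, fixed 465 → total 703.
  Any other capacity-feasible assignment to {D-α, D-δ, D-ε} ships for at least 238.
Compare {D-α, D-β, D-δ}: its best feasible assignment gives total 734.
Compare {D-α, D-γ, D-δ}: its best feasible assignment gives total 754.
Every other set of open sites that can feasibly serve all demand totals ≥ 734 even under its best assignment. Minimum: 703.

703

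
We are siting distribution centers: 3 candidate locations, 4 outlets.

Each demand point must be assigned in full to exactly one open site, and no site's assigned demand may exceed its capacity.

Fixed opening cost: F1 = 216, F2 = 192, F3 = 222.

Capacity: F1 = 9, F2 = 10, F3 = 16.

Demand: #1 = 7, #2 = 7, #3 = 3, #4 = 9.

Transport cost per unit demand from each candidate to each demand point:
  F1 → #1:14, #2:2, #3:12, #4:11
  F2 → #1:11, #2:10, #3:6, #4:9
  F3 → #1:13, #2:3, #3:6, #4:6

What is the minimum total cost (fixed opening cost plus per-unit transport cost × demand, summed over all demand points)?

Open {F2, F3}; cheapest assignment that respects the capacities:
  F2 (cap 10, load 10): #1, #3 — cost 7×11 + 3×6 = 95
  F3 (cap 16, load 16): #2, #4 — cost 7×3 + 9×6 = 75
  Shipping 170, fixed 414 → total 584.
  Any other capacity-feasible assignment to {F2, F3} ships for at least 170.
Compare {F1, F2, F3}: its best feasible assignment gives total 793.
Every other set of open sites that can feasibly serve all demand totals ≥ 793 even under its best assignment. Minimum: 584.

584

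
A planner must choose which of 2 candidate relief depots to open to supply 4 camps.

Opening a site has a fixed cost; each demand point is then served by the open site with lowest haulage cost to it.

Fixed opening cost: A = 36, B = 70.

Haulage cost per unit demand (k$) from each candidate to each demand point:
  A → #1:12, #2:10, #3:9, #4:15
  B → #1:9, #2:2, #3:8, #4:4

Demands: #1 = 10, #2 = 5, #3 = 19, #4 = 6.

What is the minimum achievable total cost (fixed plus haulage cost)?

Open {B}: assign each demand point to its cheapest open site.
  #1→B 10×9=90, #2→B 5×2=10, #3→B 19×8=152, #4→B 6×4=24
  haulage cost 276, fixed 70 → total 346.
Compare {A, B}: haulage cost 276 + fixed 106 = 382.
Compare {A}: haulage cost 431 + fixed 36 = 467.

346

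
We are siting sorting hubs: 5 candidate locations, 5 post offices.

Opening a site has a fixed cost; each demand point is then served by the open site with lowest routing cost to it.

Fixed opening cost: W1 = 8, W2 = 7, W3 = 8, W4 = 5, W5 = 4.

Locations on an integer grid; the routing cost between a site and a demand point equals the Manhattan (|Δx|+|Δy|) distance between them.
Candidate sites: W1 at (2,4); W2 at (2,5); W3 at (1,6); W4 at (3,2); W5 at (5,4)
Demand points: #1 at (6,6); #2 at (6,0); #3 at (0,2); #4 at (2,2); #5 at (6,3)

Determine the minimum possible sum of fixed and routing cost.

23

Open {W4, W5}: assign each demand point to its cheapest open site.
  #1→W5 3, #2→W4 5, #3→W4 3, #4→W4 1, #5→W5 2
  routing cost 14, fixed 9 → total 23.
Compare {W4}: routing cost 20 + fixed 5 = 25.
Compare {W5}: routing cost 22 + fixed 4 = 26.
Compare {W1, W5}: routing cost 16 + fixed 12 = 28.
All other subsets cost ≥ 25. Minimum total cost: 23.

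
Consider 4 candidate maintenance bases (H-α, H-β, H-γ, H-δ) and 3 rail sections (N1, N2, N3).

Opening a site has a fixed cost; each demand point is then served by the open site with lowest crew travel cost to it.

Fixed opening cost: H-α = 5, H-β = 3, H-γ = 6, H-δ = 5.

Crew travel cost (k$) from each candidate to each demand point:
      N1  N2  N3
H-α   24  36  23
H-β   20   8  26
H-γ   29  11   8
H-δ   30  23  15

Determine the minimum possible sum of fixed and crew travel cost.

Open {H-β, H-γ}: assign each demand point to its cheapest open site.
  N1→H-β 20, N2→H-β 8, N3→H-γ 8
  crew travel cost 36, fixed 9 → total 45.
Compare {H-α, H-β, H-γ}: crew travel cost 36 + fixed 14 = 50.
Compare {H-β, H-γ, H-δ}: crew travel cost 36 + fixed 14 = 50.
Compare {H-β, H-δ}: crew travel cost 43 + fixed 8 = 51.
All other subsets cost ≥ 50. Minimum total cost: 45.

45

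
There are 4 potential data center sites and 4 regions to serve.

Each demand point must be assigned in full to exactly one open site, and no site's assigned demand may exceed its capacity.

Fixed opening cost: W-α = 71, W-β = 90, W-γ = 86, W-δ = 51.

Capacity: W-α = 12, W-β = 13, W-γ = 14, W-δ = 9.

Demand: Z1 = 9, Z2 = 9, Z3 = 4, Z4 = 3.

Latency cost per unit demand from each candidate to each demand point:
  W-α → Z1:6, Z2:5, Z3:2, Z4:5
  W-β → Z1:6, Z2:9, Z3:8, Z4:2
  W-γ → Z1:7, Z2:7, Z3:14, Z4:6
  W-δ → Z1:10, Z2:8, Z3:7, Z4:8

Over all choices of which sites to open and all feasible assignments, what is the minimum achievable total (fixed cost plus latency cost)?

307

Open {W-α, W-β}; cheapest assignment that respects the capacities:
  W-α (cap 12, load 12): Z2, Z4 — cost 9×5 + 3×5 = 60
  W-β (cap 13, load 13): Z1, Z3 — cost 9×6 + 4×8 = 86
  Shipping 146, fixed 161 → total 307.
  Any other capacity-feasible assignment to {W-α, W-β} ships for at least 146.
Compare {W-α, W-γ}: its best feasible assignment gives total 336.
Compare {W-β, W-γ}: its best feasible assignment gives total 343.
Every other set of open sites that can feasibly serve all demand totals ≥ 336 even under its best assignment. Minimum: 307.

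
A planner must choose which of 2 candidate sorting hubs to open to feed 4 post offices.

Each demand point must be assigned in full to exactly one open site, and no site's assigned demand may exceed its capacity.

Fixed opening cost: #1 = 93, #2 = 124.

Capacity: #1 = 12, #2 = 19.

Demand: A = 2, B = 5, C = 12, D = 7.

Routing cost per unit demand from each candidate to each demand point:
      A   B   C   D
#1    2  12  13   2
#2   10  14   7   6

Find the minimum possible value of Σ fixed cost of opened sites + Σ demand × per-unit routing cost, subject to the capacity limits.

Open {#1, #2}; cheapest assignment that respects the capacities:
  #1 (cap 12, load 9): A, D — cost 2×2 + 7×2 = 18
  #2 (cap 19, load 17): B, C — cost 5×14 + 12×7 = 154
  Shipping 172, fixed 217 → total 389.
  Any other capacity-feasible assignment to {#1, #2} ships for at least 172.
Total demand is 26 and no other set of sites has combined capacity ≥ 26, so {#1, #2} is the only feasible choice of open sites. Minimum: 389.

389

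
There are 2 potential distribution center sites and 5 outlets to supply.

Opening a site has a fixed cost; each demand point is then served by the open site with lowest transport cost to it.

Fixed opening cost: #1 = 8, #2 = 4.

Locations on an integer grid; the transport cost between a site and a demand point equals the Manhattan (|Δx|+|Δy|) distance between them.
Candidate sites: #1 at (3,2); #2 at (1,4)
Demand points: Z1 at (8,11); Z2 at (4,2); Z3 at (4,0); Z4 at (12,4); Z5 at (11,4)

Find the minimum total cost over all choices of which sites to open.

47

Open {#1}: assign each demand point to its cheapest open site.
  Z1→#1 14, Z2→#1 1, Z3→#1 3, Z4→#1 11, Z5→#1 10
  transport cost 39, fixed 8 → total 47.
Compare {#2}: transport cost 47 + fixed 4 = 51.
Compare {#1, #2}: transport cost 39 + fixed 12 = 51.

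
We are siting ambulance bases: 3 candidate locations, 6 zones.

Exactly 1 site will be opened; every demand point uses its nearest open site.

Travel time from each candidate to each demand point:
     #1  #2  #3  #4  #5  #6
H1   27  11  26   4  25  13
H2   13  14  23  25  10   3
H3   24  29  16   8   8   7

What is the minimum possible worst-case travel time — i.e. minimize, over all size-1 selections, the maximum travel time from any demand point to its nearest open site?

Open {H2}.
  Farthest demand point is #4 at travel time 25 (to H2); all others are ≤ 25.
With {H1} the worst case is 27.
With {H3} the worst case is 29.
No size-1 selection achieves below 25.

25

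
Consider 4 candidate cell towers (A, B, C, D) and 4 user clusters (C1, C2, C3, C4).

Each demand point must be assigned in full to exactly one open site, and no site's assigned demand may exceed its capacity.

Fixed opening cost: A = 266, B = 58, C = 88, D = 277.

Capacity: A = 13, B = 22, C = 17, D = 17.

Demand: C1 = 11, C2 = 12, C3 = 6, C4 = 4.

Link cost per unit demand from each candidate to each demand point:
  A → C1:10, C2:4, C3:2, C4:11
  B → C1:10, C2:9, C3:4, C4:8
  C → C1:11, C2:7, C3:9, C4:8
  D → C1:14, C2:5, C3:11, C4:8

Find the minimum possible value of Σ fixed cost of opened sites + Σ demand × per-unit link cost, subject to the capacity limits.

396

Open {B, C}; cheapest assignment that respects the capacities:
  B (cap 22, load 21): C1, C3, C4 — cost 11×10 + 6×4 + 4×8 = 166
  C (cap 17, load 12): C2 — cost 12×7 = 84
  Shipping 250, fixed 146 → total 396.
  Any other capacity-feasible assignment to {B, C} ships for at least 250.
Compare {A, B}: its best feasible assignment gives total 538.
Compare {B, D}: its best feasible assignment gives total 561.
Every other set of open sites that can feasibly serve all demand totals ≥ 538 even under its best assignment. Minimum: 396.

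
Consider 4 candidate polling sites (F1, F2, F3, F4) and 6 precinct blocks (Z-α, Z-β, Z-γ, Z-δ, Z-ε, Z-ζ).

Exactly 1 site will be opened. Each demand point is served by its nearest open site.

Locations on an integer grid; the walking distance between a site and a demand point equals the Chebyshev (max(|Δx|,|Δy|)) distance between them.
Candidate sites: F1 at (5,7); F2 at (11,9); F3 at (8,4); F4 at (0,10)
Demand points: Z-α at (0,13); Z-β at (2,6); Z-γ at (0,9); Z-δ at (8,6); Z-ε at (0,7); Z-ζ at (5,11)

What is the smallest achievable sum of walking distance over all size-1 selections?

Open {F4}.
  Z-α→F4 3, Z-β→F4 4, Z-γ→F4 1, Z-δ→F4 8, Z-ε→F4 3, Z-ζ→F4 5  ⇒ total 24.
Compare {F1}: total 26.
Compare {F3}: total 40.
No size-1 selection does better; minimum is 24.

24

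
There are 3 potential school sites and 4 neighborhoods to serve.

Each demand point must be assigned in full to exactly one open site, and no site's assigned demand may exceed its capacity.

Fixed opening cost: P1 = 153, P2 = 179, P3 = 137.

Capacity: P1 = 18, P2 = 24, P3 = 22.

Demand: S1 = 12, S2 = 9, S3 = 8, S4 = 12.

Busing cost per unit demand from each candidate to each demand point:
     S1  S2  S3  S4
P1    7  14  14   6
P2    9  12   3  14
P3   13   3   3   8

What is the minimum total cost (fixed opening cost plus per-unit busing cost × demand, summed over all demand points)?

571

Open {P2, P3}; cheapest assignment that respects the capacities:
  P2 (cap 24, load 20): S1, S3 — cost 12×9 + 8×3 = 132
  P3 (cap 22, load 21): S2, S4 — cost 9×3 + 12×8 = 123
  Shipping 255, fixed 316 → total 571.
  Any other capacity-feasible assignment to {P2, P3} ships for at least 255.
Compare {P1, P2, P3}: its best feasible assignment gives total 700.
Compare {P1, P2}: its best feasible assignment gives total 846.
Every other set of open sites that can feasibly serve all demand totals ≥ 700 even under its best assignment. Minimum: 571.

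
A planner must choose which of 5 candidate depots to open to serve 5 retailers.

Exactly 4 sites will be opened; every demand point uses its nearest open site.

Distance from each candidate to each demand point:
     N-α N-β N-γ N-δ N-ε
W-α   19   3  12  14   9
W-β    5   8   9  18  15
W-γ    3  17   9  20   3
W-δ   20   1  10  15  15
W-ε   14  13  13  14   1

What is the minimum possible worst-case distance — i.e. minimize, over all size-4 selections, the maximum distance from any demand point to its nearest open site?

Open {W-α, W-β, W-γ, W-δ}.
  Farthest demand point is N-δ at distance 14 (to W-α); all others are ≤ 14.
With {W-α, W-β, W-γ, W-ε} the worst case is 14.
With {W-α, W-β, W-δ, W-ε} the worst case is 14.
No size-4 selection achieves below 14.

14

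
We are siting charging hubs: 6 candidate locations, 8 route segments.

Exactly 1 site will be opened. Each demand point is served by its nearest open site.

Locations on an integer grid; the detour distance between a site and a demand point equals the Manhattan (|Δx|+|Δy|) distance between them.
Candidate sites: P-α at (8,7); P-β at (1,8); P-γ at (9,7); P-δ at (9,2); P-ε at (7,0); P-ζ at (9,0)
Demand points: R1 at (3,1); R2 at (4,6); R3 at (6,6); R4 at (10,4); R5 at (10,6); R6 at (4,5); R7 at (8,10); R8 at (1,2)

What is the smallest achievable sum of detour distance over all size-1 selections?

48

Open {P-α}.
  R1→P-α 11, R2→P-α 5, R3→P-α 3, R4→P-α 5, R5→P-α 3, R6→P-α 6, R7→P-α 3, R8→P-α 12  ⇒ total 48.
Compare {P-γ}: total 52.
Compare {P-δ}: total 56.
No size-1 selection does better; minimum is 48.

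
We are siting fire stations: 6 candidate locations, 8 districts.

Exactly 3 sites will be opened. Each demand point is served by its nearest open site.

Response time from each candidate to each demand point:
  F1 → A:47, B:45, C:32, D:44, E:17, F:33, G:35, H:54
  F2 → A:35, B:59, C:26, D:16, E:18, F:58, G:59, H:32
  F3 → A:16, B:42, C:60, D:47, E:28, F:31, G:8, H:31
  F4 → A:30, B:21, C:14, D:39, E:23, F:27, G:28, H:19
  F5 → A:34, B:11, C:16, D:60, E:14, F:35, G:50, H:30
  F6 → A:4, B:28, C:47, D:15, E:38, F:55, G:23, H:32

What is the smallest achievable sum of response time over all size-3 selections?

127

Open {F4, F5, F6}.
  A→F6 4, B→F5 11, C→F4 14, D→F6 15, E→F5 14, F→F4 27, G→F6 23, H→F4 19  ⇒ total 127.
Compare {F3, F5, F6}: total 129.
Compare {F3, F4, F6}: total 131.
No size-3 selection does better; minimum is 127.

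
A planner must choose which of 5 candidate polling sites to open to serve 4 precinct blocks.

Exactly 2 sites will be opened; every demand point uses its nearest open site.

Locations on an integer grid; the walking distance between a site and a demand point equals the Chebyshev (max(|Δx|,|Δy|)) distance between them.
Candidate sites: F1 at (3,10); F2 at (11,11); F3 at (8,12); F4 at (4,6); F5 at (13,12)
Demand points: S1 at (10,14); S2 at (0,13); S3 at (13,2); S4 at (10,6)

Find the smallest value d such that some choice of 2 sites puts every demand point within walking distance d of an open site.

Open {F1, F2}.
  Farthest demand point is S3 at walking distance 9 (to F2); all others are ≤ 9.
With {F1, F4} the worst case is 9.
With {F2, F3} the worst case is 9.
No size-2 selection achieves below 9.

9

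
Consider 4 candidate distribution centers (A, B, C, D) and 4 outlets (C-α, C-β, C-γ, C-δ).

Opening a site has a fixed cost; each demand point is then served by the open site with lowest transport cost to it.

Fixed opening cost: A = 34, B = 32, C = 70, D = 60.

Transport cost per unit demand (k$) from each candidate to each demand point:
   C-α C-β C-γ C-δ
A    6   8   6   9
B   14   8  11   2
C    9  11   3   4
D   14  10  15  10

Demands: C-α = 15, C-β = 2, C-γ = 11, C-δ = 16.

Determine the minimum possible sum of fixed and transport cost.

Open {A, B}: assign each demand point to its cheapest open site.
  C-α→A 15×6=90, C-β→A 2×8=16, C-γ→A 11×6=66, C-δ→B 16×2=32
  transport cost 204, fixed 66 → total 270.
Compare {A, C}: transport cost 203 + fixed 104 = 307.
Compare {A, B, C}: transport cost 171 + fixed 136 = 307.
Compare {B, C}: transport cost 216 + fixed 102 = 318.
All other subsets cost ≥ 307. Minimum total cost: 270.

270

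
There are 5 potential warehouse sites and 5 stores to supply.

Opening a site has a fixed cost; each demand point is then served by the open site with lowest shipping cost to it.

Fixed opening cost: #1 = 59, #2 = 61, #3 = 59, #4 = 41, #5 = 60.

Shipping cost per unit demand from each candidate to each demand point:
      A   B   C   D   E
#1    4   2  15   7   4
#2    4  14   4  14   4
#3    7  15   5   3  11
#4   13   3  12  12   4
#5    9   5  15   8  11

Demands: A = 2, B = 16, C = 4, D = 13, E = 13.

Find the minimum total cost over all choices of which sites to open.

Open {#1, #3}: assign each demand point to its cheapest open site.
  A→#1 2×4=8, B→#1 16×2=32, C→#3 4×5=20, D→#3 13×3=39, E→#1 13×4=52
  shipping cost 151, fixed 118 → total 269.
Compare {#3, #4}: shipping cost 173 + fixed 100 = 273.
Compare {#1}: shipping cost 243 + fixed 59 = 302.
Compare {#1, #3, #4}: shipping cost 151 + fixed 159 = 310.
All other subsets cost ≥ 273. Minimum total cost: 269.

269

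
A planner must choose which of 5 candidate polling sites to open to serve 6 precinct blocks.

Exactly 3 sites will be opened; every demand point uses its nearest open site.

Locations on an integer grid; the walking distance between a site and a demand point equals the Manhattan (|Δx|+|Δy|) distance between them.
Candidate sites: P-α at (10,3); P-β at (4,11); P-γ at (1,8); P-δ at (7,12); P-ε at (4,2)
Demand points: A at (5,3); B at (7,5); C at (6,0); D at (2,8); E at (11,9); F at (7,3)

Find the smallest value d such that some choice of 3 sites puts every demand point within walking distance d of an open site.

Open {P-α, P-β, P-γ}.
  Farthest demand point is C at walking distance 7 (to P-α); all others are ≤ 7.
With {P-α, P-β, P-δ} the worst case is 7.
With {P-α, P-β, P-ε} the worst case is 7.
No size-3 selection achieves below 7.

7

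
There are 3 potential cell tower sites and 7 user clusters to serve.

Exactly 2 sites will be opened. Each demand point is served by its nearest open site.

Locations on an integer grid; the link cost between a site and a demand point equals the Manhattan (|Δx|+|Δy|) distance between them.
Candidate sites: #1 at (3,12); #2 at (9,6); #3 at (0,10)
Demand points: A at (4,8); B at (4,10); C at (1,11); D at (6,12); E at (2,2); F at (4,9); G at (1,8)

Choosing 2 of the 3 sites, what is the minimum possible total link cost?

Open {#1, #3}.
  A→#1 5, B→#1 3, C→#3 2, D→#1 3, E→#3 10, F→#1 4, G→#3 3  ⇒ total 30.
Compare {#1, #2}: total 35.
Compare {#2, #3}: total 38.

30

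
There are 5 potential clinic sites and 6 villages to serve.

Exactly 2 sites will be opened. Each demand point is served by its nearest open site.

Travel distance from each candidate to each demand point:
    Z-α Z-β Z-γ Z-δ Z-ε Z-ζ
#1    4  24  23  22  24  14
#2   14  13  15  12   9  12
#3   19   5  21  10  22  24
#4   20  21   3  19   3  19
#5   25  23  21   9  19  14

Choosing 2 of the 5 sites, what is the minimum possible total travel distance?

57

Open {#2, #4}.
  Z-α→#2 14, Z-β→#2 13, Z-γ→#4 3, Z-δ→#2 12, Z-ε→#4 3, Z-ζ→#2 12  ⇒ total 57.
Compare {#3, #4}: total 59.
Compare {#1, #4}: total 64.
No size-2 selection does better; minimum is 57.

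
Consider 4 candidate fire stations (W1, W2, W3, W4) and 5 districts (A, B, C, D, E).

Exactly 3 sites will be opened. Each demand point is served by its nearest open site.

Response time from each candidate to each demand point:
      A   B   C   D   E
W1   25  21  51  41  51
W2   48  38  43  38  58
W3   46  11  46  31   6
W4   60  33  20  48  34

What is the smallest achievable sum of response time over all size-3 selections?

Open {W1, W3, W4}.
  A→W1 25, B→W3 11, C→W4 20, D→W3 31, E→W3 6  ⇒ total 93.
Compare {W2, W3, W4}: total 114.
Compare {W1, W2, W3}: total 116.
No size-3 selection does better; minimum is 93.

93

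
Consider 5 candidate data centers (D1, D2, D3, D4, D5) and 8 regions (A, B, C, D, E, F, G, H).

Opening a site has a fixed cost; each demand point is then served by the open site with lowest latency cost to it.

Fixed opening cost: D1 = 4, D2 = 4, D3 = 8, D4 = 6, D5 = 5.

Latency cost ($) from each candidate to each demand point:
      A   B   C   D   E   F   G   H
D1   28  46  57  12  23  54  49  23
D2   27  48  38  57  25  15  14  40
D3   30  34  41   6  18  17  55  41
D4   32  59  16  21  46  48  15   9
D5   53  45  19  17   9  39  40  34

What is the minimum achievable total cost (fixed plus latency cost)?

Open {D2, D3, D4, D5}: assign each demand point to its cheapest open site.
  A→D2 27, B→D3 34, C→D4 16, D→D3 6, E→D5 9, F→D2 15, G→D2 14, H→D4 9
  latency cost 130, fixed 23 → total 153.
Compare {D3, D4, D5}: latency cost 136 + fixed 19 = 155.
Compare {D2, D3, D4}: latency cost 139 + fixed 18 = 157.
Compare {D1, D3, D4, D5}: latency cost 134 + fixed 23 = 157.
All other subsets cost ≥ 155. Minimum total cost: 153.

153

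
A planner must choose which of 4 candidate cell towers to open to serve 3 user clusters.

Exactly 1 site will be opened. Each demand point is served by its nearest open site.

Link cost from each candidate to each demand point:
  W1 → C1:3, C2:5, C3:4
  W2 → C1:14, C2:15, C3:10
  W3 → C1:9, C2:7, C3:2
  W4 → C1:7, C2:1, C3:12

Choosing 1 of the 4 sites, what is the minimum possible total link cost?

12

Open {W1}.
  C1→W1 3, C2→W1 5, C3→W1 4  ⇒ total 12.
Compare {W3}: total 18.
Compare {W4}: total 20.
No size-1 selection does better; minimum is 12.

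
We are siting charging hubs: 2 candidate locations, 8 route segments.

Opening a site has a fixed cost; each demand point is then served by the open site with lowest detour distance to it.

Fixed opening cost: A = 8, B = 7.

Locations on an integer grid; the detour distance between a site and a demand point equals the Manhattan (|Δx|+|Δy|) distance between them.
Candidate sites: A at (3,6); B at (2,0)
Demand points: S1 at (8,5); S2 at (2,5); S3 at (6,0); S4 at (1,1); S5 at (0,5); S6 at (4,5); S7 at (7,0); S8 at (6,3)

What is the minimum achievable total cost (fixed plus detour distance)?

Open {A, B}: assign each demand point to its cheapest open site.
  S1→A 6, S2→A 2, S3→B 4, S4→B 2, S5→A 4, S6→A 2, S7→B 5, S8→A 6
  detour distance 31, fixed 15 → total 46.
Compare {A}: detour distance 46 + fixed 8 = 54.
Compare {B}: detour distance 48 + fixed 7 = 55.

46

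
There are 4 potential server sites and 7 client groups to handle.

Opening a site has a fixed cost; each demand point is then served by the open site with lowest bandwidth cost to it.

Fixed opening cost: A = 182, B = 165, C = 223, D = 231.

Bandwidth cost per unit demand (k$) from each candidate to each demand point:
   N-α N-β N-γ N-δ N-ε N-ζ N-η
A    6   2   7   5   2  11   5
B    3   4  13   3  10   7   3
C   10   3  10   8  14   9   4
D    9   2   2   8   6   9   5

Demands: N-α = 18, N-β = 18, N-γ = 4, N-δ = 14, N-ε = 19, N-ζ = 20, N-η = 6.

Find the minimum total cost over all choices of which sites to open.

Open {A, B}: assign each demand point to its cheapest open site.
  N-α→B 18×3=54, N-β→A 18×2=36, N-γ→A 4×7=28, N-δ→B 14×3=42, N-ε→A 19×2=38, N-ζ→B 20×7=140, N-η→B 6×3=18
  bandwidth cost 356, fixed 347 → total 703.
Compare {A}: bandwidth cost 530 + fixed 182 = 712.
Compare {B}: bandwidth cost 568 + fixed 165 = 733.
Compare {B, D}: bandwidth cost 412 + fixed 396 = 808.
All other subsets cost ≥ 712. Minimum total cost: 703.

703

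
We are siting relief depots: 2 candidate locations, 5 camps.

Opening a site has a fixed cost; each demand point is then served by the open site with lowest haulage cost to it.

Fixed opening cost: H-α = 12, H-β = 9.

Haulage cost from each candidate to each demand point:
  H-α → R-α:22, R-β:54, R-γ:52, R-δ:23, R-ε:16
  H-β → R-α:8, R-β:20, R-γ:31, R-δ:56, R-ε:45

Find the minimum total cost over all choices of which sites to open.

Open {H-α, H-β}: assign each demand point to its cheapest open site.
  R-α→H-β 8, R-β→H-β 20, R-γ→H-β 31, R-δ→H-α 23, R-ε→H-α 16
  haulage cost 98, fixed 21 → total 119.
Compare {H-β}: haulage cost 160 + fixed 9 = 169.
Compare {H-α}: haulage cost 167 + fixed 12 = 179.

119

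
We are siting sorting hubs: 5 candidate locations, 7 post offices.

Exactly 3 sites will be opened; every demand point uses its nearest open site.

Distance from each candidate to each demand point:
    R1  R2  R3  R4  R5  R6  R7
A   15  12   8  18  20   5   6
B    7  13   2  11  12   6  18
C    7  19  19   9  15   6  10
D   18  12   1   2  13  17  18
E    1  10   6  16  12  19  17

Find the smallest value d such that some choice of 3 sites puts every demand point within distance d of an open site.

12

Open {A, B, C}.
  Farthest demand point is R2 at distance 12 (to A); all others are ≤ 12.
With {A, B, D} the worst case is 12.
With {A, B, E} the worst case is 12.
No size-3 selection achieves below 12.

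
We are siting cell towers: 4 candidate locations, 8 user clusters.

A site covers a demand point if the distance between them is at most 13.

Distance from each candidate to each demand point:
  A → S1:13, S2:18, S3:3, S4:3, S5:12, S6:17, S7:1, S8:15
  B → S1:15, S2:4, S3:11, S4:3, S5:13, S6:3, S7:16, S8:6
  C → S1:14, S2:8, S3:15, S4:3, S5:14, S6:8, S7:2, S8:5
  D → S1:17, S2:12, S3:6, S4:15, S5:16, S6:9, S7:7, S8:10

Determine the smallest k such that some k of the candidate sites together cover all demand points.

2

Coverage sets (demand points within 13 of each site):
  A: {S1, S3, S4, S5, S7}
  B: {S2, S3, S4, S5, S6, S8}
  C: {S2, S4, S6, S7, S8}
  D: {S2, S3, S6, S7, S8}
No single site covers all 8 demand points.
But {A, B} covers everything, so the minimum is 2.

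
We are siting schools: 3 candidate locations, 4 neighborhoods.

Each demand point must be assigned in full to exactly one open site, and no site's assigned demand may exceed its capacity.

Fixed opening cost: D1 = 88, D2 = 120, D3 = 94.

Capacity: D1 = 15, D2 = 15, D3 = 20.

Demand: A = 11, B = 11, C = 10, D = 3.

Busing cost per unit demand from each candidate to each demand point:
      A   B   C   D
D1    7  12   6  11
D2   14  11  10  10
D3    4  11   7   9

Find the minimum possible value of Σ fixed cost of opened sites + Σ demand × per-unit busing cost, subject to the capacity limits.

554

Open {D1, D2, D3}; cheapest assignment that respects the capacities:
  D1 (cap 15, load 10): C — cost 10×6 = 60
  D2 (cap 15, load 11): B — cost 11×11 = 121
  D3 (cap 20, load 14): A, D — cost 11×4 + 3×9 = 71
  Shipping 252, fixed 302 → total 554.
  Any other capacity-feasible assignment to {D1, D2, D3} ships for at least 252.
Total demand is 35; every other set of sites either has combined capacity below 35 or cannot fit the demands without splitting one across sites, so {D1, D2, D3} is the only feasible choice of open sites. Minimum: 554.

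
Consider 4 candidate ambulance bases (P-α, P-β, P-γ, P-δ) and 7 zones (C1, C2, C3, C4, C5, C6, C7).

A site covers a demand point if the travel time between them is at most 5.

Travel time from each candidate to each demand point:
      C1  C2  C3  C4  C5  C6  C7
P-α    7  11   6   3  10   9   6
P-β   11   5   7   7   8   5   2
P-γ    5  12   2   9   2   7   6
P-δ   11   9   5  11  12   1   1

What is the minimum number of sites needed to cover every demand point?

Coverage sets (demand points within 5 of each site):
  P-α: {C4}
  P-β: {C2, C6, C7}
  P-γ: {C1, C3, C5}
  P-δ: {C3, C6, C7}
No 2 sites suffice: every size-2 union leaves at least one demand point uncovered.
But {P-α, P-β, P-γ} covers everything, so the minimum is 3.

3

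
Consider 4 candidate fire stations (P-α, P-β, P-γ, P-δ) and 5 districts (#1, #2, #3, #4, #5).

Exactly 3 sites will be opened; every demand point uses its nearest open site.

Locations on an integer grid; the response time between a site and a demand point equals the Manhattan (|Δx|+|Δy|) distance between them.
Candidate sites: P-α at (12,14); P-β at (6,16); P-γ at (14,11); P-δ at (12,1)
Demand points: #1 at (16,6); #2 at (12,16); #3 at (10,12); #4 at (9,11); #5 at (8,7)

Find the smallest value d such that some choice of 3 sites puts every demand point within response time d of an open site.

Open {P-α, P-β, P-γ}.
  Farthest demand point is #5 at response time 10 (to P-γ); all others are ≤ 10.
With {P-α, P-β, P-δ} the worst case is 10.
With {P-α, P-γ, P-δ} the worst case is 10.
No size-3 selection achieves below 10.

10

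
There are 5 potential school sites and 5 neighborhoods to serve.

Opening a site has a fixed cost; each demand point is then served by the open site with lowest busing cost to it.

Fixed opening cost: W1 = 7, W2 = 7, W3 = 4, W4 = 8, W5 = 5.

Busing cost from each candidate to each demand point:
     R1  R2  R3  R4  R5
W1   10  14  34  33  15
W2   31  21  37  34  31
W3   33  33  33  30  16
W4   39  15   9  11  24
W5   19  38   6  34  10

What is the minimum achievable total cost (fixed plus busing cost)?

71

Open {W1, W4, W5}: assign each demand point to its cheapest open site.
  R1→W1 10, R2→W1 14, R3→W5 6, R4→W4 11, R5→W5 10
  busing cost 51, fixed 20 → total 71.
Compare {W1, W4}: busing cost 59 + fixed 15 = 74.
Compare {W4, W5}: busing cost 61 + fixed 13 = 74.
Compare {W1, W3, W4, W5}: busing cost 51 + fixed 24 = 75.
All other subsets cost ≥ 74. Minimum total cost: 71.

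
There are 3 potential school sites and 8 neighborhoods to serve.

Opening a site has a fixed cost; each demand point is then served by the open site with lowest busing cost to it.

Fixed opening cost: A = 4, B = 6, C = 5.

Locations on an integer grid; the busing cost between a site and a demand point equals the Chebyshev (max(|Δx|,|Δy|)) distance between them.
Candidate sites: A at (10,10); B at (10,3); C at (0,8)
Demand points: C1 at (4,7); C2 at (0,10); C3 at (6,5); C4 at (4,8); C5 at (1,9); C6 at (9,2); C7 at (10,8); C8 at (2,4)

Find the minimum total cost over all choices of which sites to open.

Open {B, C}: assign each demand point to its cheapest open site.
  C1→C 4, C2→C 2, C3→B 4, C4→C 4, C5→C 1, C6→B 1, C7→B 5, C8→C 4
  busing cost 25, fixed 11 → total 36.
Compare {A, B, C}: busing cost 22 + fixed 15 = 37.
Compare {A, C}: busing cost 30 + fixed 9 = 39.
Compare {C}: busing cost 40 + fixed 5 = 45.
All other subsets cost ≥ 37. Minimum total cost: 36.

36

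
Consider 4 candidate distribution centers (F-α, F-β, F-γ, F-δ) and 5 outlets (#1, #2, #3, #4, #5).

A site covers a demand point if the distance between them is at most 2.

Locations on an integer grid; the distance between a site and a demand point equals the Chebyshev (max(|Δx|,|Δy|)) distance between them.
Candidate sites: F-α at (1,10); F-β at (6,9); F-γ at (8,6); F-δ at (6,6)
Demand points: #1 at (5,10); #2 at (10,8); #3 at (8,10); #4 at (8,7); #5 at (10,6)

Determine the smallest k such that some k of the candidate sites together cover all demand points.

2

Coverage sets (demand points within 2 of each site):
  F-α: {}
  F-β: {#1, #3, #4}
  F-γ: {#2, #4, #5}
  F-δ: {#4}
No single site covers all 5 demand points.
But {F-β, F-γ} covers everything, so the minimum is 2.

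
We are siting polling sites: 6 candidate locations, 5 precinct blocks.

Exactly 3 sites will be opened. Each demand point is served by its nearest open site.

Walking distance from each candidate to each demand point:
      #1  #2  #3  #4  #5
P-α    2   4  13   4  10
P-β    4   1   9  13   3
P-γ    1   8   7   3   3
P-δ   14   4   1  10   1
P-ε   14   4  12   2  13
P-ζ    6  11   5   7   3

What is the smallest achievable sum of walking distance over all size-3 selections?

Open {P-β, P-γ, P-δ}.
  #1→P-γ 1, #2→P-β 1, #3→P-δ 1, #4→P-γ 3, #5→P-δ 1  ⇒ total 7.
Compare {P-α, P-β, P-δ}: total 9.
Compare {P-β, P-δ, P-ε}: total 9.
No size-3 selection does better; minimum is 7.

7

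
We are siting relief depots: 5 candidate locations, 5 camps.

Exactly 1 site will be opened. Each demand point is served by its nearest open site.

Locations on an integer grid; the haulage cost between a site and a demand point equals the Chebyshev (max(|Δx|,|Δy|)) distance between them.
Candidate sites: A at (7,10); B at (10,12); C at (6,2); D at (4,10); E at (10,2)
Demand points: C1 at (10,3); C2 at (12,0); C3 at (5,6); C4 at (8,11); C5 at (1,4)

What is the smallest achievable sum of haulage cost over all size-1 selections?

Open {E}.
  C1→E 1, C2→E 2, C3→E 5, C4→E 9, C5→E 9  ⇒ total 26.
Compare {A}: total 28.
Compare {C}: total 28.
No size-1 selection does better; minimum is 26.

26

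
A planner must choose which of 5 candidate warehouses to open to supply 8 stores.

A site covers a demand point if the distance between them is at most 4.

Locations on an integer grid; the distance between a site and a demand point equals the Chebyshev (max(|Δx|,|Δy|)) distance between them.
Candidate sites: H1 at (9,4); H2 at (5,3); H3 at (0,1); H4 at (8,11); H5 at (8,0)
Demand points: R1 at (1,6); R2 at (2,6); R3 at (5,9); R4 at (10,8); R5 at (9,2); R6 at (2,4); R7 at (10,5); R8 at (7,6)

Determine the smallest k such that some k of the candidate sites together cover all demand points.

Coverage sets (demand points within 4 of each site):
  H1: {R4, R5, R7, R8}
  H2: {R1, R2, R5, R6, R8}
  H3: {R6}
  H4: {R3, R4}
  H5: {R5}
No 2 sites suffice: every size-2 union leaves at least one demand point uncovered.
But {H1, H2, H4} covers everything, so the minimum is 3.

3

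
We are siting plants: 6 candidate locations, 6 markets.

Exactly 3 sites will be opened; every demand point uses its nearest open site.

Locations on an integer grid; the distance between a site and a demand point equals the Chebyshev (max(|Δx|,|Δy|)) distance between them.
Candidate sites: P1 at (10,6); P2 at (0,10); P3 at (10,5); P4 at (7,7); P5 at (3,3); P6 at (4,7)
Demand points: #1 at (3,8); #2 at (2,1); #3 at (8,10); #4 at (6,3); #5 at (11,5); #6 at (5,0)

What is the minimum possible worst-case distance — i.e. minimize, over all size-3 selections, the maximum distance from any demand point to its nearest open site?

Open {P1, P2, P5}.
  Farthest demand point is #3 at distance 4 (to P1); all others are ≤ 4.
With {P1, P4, P5} the worst case is 4.
With {P1, P5, P6} the worst case is 4.
No size-3 selection achieves below 4.

4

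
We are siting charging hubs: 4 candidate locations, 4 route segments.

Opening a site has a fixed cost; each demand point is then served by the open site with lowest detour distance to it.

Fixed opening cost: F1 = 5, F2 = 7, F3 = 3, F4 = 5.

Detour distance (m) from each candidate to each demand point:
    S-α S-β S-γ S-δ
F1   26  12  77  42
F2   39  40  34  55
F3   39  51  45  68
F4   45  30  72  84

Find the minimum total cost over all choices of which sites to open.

126

Open {F1, F2}: assign each demand point to its cheapest open site.
  S-α→F1 26, S-β→F1 12, S-γ→F2 34, S-δ→F1 42
  detour distance 114, fixed 12 → total 126.
Compare {F1, F2, F3}: detour distance 114 + fixed 15 = 129.
Compare {F1, F2, F4}: detour distance 114 + fixed 17 = 131.
Compare {F1, F3}: detour distance 125 + fixed 8 = 133.
All other subsets cost ≥ 129. Minimum total cost: 126.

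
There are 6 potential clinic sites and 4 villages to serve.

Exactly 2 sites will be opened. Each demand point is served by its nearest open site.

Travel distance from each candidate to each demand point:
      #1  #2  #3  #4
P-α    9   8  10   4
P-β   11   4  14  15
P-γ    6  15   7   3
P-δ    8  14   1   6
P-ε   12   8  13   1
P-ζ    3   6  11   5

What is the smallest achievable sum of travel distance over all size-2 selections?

15

Open {P-δ, P-ζ}.
  #1→P-ζ 3, #2→P-ζ 6, #3→P-δ 1, #4→P-ζ 5  ⇒ total 15.
Compare {P-δ, P-ε}: total 18.
Compare {P-β, P-δ}: total 19.
No size-2 selection does better; minimum is 15.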